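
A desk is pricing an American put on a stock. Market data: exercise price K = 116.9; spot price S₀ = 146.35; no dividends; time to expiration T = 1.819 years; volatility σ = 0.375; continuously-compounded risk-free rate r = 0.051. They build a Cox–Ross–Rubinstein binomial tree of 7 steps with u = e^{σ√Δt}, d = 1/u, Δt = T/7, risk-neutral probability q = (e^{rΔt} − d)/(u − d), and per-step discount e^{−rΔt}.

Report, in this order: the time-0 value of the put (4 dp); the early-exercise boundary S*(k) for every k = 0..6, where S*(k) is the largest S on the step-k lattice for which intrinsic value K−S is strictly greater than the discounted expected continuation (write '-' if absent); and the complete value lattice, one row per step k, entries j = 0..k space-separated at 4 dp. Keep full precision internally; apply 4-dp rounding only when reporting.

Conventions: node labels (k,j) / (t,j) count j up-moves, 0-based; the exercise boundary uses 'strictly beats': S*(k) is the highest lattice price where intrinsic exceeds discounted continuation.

Δt=0.25986, u=1.21065, d=0.82600, q=0.48704, disc=e^(-rΔt)=0.98683
k=7 terminal: V=max(K-S,0) → 78.5070 60.6280 34.4230 0.0000 0.0000 0.0000 0.0000 0.0000
k=6: j=0 S=46.4807 intr=70.4193 cont=68.8803 V=70.4193[EX]; j=1 S=68.1260 intr=48.7740 cont=47.2350 V=48.7740[EX]; j=2 S=99.8511 intr=17.0489 cont=17.4253 V=17.4253[hold]; j=3 S=146.3500 intr=0.0000 cont=0.0000 V=0.0000[hold]; j=4 S=214.5027 intr=0.0000 cont=0.0000 V=0.0000[hold]; j=5 S=314.3930 intr=0.0000 cont=0.0000 V=0.0000[hold]; j=6 S=460.8005 intr=0.0000 cont=0.0000 V=0.0000[hold]  S*(6)=68.1260
k=5: j=0 S=56.2720 intr=60.6280 cont=59.0890 V=60.6280[EX]; j=1 S=82.4770 intr=34.4230 cont=33.0649 V=34.4230[EX]; j=2 S=120.8851 intr=0.0000 cont=8.8208 V=8.8208[hold]; j=3 S=177.1792 intr=0.0000 cont=0.0000 V=0.0000[hold]; j=4 S=259.6886 intr=0.0000 cont=0.0000 V=0.0000[hold]; j=5 S=380.6211 intr=0.0000 cont=0.0000 V=0.0000[hold]  S*(5)=82.4770
k=4: j=0 S=68.1260 intr=48.7740 cont=47.2350 V=48.7740[EX]; j=1 S=99.8511 intr=17.0489 cont=21.6648 V=21.6648[hold]; j=2 S=146.3500 intr=0.0000 cont=4.4652 V=4.4652[hold]; j=3 S=214.5027 intr=0.0000 cont=0.0000 V=0.0000[hold]; j=4 S=314.3930 intr=0.0000 cont=0.0000 V=0.0000[hold]  S*(4)=68.1260
k=3: j=0 S=82.4770 intr=34.4230 cont=35.1025 V=35.1025[hold]; j=1 S=120.8851 intr=0.0000 cont=13.1130 V=13.1130[hold]; j=2 S=177.1792 intr=0.0000 cont=2.2603 V=2.2603[hold]; j=3 S=259.6886 intr=0.0000 cont=0.0000 V=0.0000[hold]  S*(3)=-
k=2: j=0 S=99.8511 intr=17.0489 cont=24.0716 V=24.0716[hold]; j=1 S=146.3500 intr=0.0000 cont=7.7243 V=7.7243[hold]; j=2 S=214.5027 intr=0.0000 cont=1.1442 V=1.1442[hold]  S*(2)=-
k=1: j=0 S=120.8851 intr=0.0000 cont=15.8978 V=15.8978[hold]; j=1 S=177.1792 intr=0.0000 cont=4.4600 V=4.4600[hold]  S*(1)=-
k=0: j=0 S=146.3500 intr=0.0000 cont=10.1912 V=10.1912[hold]  S*(0)=-

price = 10.1912
boundary = - - - - 68.1260 82.4770 68.1260
tree:
10.1912
15.8978 4.4600
24.0716 7.7243 1.1442
35.1025 13.1130 2.2603 0.0000
48.7740 21.6648 4.4652 0.0000 0.0000
60.6280 34.4230 8.8208 0.0000 0.0000 0.0000
70.4193 48.7740 17.4253 0.0000 0.0000 0.0000 0.0000
78.5070 60.6280 34.4230 0.0000 0.0000 0.0000 0.0000 0.0000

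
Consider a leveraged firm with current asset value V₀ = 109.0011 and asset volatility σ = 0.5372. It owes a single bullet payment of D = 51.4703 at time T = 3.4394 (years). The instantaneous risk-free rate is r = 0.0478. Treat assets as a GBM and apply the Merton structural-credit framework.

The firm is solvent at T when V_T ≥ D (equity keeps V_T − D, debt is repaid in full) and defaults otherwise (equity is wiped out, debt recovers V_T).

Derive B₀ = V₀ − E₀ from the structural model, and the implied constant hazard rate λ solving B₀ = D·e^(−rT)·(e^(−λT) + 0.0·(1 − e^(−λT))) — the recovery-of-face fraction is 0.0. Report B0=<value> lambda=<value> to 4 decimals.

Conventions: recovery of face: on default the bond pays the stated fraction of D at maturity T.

With assets at 109.0011 and a single debt payment of 51.4703 at 3.4394 years:
d₁ = [ln(V₀/D) + (r + σ²/2)T] / (σ√T)
   = [ln(109.0011/51.4703) + (0.0478 + 0.5·0.5372²)·3.4394] / (0.5372·√3.4394)
   = [0.750353 + 0.660681] / 0.996271 = 1.416316
d₂ = d₁ − σ√T = 1.416316 − 0.996271 = 0.420045
N(d₁) = 0.921658,  N(d₂) = 0.662774,  e^(−rT) = 0.848400
E₀ = V₀·N(d₁) − D·e^(−rT)·N(d₂)
   = 109.0011·0.921658 − 51.4703·0.848400·0.662774 = 71.520186
B₀ = V₀ − E₀ = 109.0011 − 71.520186 = 37.480914
e^(−λT) = (B₀·e^(rT)/D − 0)/(1 − 0) = (37.4809·1.178690/51.4703 − 0)/1 = 0.85832698
λ = −ln(0.85832698)/3.4394 = 0.044418

B0=37.4809 lambda=0.0444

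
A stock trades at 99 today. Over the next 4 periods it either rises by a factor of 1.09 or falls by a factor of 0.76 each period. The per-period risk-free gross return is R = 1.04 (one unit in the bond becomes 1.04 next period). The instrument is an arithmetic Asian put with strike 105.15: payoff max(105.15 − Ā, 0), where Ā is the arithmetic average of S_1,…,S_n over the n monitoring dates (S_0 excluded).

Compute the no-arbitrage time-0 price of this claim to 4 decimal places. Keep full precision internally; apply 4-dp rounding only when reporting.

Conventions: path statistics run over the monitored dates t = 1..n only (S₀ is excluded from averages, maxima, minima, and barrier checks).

price = 5.1268

Set p* = 0.8485 (from d < R < u); the path-dependent value is the discounted p*-expectation over all price paths.
Enumerate all 2^4 = 16 price paths (U = up ×1.09, D = down ×0.76); each path with k up-moves has probability p*^k·(1−p*)^(4−k).
DDDD: Ā=52.2274, payoff=52.9226, prob=0.000527
UDDD: Ā=74.9051, payoff=30.2449, prob=0.002951
DUDD: Ā=66.7376, payoff=38.4124, prob=0.002951
UUDD: Ā=95.7157, payoff=9.4343, prob=0.016527
DDUD: Ā=60.5303, payoff=44.6197, prob=0.002951
UDUD: Ā=86.8132, payoff=18.3368, prob=0.016527
DUUD: Ā=78.6457, payoff=26.5043, prob=0.016527
UUUD: Ā=112.7944, payoff=0.0000, prob=0.092553
DDDU: Ā=55.8127, payoff=49.3373, prob=0.002951
UDDU: Ā=80.0472, payoff=25.1028, prob=0.016527
DUDU: Ā=71.8797, payoff=33.2703, prob=0.016527
UUDU: Ā=103.0906, payoff=2.0594, prob=0.092553
DDUU: Ā=65.6724, payoff=39.4776, prob=0.016527
UDUU: Ā=94.1881, payoff=10.9619, prob=0.092553
DUUU: Ā=86.0206, payoff=19.1294, prob=0.092553
UUUU: Ā=123.3716, payoff=0.0000, prob=0.518294
Price = Σ prob·payoff / R^4 = 5.997672 / 1.169859 = 5.1268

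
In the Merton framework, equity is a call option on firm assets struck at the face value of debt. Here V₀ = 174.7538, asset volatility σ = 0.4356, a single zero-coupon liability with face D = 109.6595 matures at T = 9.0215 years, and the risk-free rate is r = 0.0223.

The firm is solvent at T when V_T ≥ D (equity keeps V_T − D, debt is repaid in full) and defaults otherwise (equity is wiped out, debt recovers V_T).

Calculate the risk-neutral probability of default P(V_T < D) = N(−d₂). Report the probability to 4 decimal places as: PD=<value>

With assets at 174.7538 and a single debt payment of 109.6595 at 9.0215 years:
d₁ = [ln(V₀/D) + (r + σ²/2)T] / (σ√T)
   = [ln(174.7538/109.6595) + (0.0223 + 0.5·0.4356²)·9.0215] / (0.4356·√9.0215)
   = [0.465998 + 1.057082] / 1.308360 = 1.164114
d₂ = d₁ − σ√T = 1.164114 − 1.308360 = -0.144246
risk-neutral PD = N(−d₂) = N(0.144246) = 0.557347

PD=0.5573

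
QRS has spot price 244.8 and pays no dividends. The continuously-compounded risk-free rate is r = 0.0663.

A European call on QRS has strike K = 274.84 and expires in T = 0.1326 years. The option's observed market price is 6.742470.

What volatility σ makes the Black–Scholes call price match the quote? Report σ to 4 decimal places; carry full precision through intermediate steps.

sigma = 0.4569

At σ = 0.4569 the Black–Scholes value reproduces the quote:
σ√T = 0.4569·√0.1326 = 0.166377
d₁ = (ln(S/K) + (r+σ²/2)T) / (σ√T) = (ln(244.8/274.84) + (0.0663+0.4569²/2)·0.1326) / 0.166377 = (-0.115748 + 0.022632) / 0.166377 = -0.559666
d₂ = d₁ − σ√T = -0.559666 − 0.166377 = -0.726043
e^{−rT} = 0.991247
N(d₁) = 0.287853,  N(d₂) = 0.233906
V = S·N(d₁) − K·e^{−rT}·N(d₂) = 70.466531 − 63.724061 = 6.742470 (the quoted price), and the Black–Scholes price is strictly increasing in σ, so σ is unique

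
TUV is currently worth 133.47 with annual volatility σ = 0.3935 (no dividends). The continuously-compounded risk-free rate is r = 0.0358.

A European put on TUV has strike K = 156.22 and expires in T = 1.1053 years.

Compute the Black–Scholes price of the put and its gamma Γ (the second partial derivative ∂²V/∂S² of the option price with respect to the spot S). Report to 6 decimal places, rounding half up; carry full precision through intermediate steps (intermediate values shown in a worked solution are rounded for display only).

price = 32.505621
Γ = 0.007203

σ√T = 0.3935·√1.1053 = 0.413699
d₁ = (ln(S/K) + (r+σ²/2)T) / (σ√T) = (ln(133.47/156.22) + (0.0358+0.3935²/2)·1.1053) / 0.413699 = (-0.157389 + 0.125143) / 0.413699 = -0.077944
d₂ = d₁ − σ√T = -0.077944 − 0.413699 = -0.491643
e^{−rT} = 0.961203
N(−d₁) = 0.531064,  N(−d₂) = 0.688514
Put price V = K·e^{−rT}·N(−d₂) − S·N(−d₁) = 103.386674 − 70.881052 = 32.505621
φ(d₁) = (1/√(2π))·e^{−d₁²/2} = 0.397732
Γ = φ(d₁) / (S·σ·√T) = 0.007203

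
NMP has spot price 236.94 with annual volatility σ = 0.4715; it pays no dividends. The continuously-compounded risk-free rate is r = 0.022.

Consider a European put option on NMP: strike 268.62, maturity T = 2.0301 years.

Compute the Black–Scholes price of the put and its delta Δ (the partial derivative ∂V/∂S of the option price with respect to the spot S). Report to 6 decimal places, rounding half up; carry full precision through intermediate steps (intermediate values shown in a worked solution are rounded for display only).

σ√T = 0.4715·√2.0301 = 0.671801
d₁ = (ln(S/K) + (r+σ²/2)T) / (σ√T) = (ln(236.94/268.62) + (0.022+0.4715²/2)·2.0301) / 0.671801 = (-0.125491 + 0.270320) / 0.671801 = 0.215584
d₂ = d₁ − σ√T = 0.215584 − 0.671801 = -0.456217
e^{−rT} = 0.956320
N(−d₁) = 0.414656,  N(−d₂) = 0.675883
Put price V = K·e^{−rT}·N(−d₂) − S·N(−d₁) = 173.625401 − 98.248598 = 75.376803
Δ = −N(−d₁) = -0.414656

price = 75.376803
Δ = -0.414656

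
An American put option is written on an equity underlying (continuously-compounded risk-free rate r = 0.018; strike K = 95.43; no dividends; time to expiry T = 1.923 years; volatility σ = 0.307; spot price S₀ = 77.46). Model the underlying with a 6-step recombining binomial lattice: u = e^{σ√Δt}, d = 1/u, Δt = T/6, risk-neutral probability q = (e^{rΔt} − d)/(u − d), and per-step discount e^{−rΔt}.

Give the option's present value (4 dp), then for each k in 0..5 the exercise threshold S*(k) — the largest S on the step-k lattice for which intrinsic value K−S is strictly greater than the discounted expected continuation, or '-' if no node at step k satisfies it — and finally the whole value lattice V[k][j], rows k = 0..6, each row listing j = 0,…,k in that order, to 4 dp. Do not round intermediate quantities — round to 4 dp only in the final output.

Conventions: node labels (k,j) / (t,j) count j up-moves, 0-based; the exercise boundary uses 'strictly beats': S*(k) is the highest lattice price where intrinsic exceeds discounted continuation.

price = 23.9155
boundary = - - 54.7162 45.9870 54.7162 65.1023
tree:
23.9155
31.8020 15.4288
40.7138 22.2704 8.0014
49.4430 30.8808 12.9579 2.5818
56.7796 40.7138 20.3123 4.9294 0.0000
62.9457 49.4430 30.3277 9.4118 0.0000 0.0000
68.1281 56.7796 40.7138 17.9700 0.0000 0.0000 0.0000

Δt=0.32050, u=1.18982, d=0.84046, q=0.47322, disc=e^(-rΔt)=0.99425
k=6 terminal: V=max(K-S,0) → 68.1281 56.7796 40.7138 17.9700 0.0000 0.0000 0.0000
k=5: j=0 S=32.4843 intr=62.9457 cont=62.3968 V=62.9457[EX]; j=1 S=45.9870 intr=49.4430 cont=48.8941 V=49.4430[EX]; j=2 S=65.1023 intr=30.3277 cont=29.7787 V=30.3277[EX]; j=3 S=92.1634 intr=3.2666 cont=9.4118 V=9.4118[hold]; j=4 S=130.4728 intr=0.0000 cont=0.0000 V=0.0000[hold]; j=5 S=184.7063 intr=0.0000 cont=0.0000 V=0.0000[hold]  S*(5)=65.1023
k=4: j=0 S=38.6504 intr=56.7796 cont=56.2306 V=56.7796[EX]; j=1 S=54.7162 intr=40.7138 cont=40.1649 V=40.7138[EX]; j=2 S=77.4600 intr=17.9700 cont=20.3123 V=20.3123[hold]; j=3 S=109.6577 intr=0.0000 cont=4.9294 V=4.9294[hold]; j=4 S=155.2390 intr=0.0000 cont=0.0000 V=0.0000[hold]  S*(4)=54.7162
k=3: j=0 S=45.9870 intr=49.4430 cont=48.8941 V=49.4430[EX]; j=1 S=65.1023 intr=30.3277 cont=30.8808 V=30.8808[hold]; j=2 S=92.1634 intr=3.2666 cont=12.9579 V=12.9579[hold]; j=3 S=130.4728 intr=0.0000 cont=2.5818 V=2.5818[hold]  S*(3)=45.9870
k=2: j=0 S=54.7162 intr=40.7138 cont=40.4251 V=40.7138[EX]; j=1 S=77.4600 intr=17.9700 cont=22.2704 V=22.2704[hold]; j=2 S=109.6577 intr=0.0000 cont=8.0014 V=8.0014[hold]  S*(2)=54.7162
k=1: j=0 S=65.1023 intr=30.3277 cont=31.8020 V=31.8020[hold]; j=1 S=92.1634 intr=3.2666 cont=15.4288 V=15.4288[hold]  S*(1)=-
k=0: j=0 S=77.4600 intr=17.9700 cont=23.9155 V=23.9155[hold]  S*(0)=-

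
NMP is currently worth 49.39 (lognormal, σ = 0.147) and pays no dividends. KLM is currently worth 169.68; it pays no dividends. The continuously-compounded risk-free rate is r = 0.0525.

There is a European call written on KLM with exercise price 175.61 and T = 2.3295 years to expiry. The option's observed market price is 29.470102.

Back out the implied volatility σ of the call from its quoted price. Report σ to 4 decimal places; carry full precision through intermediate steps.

At σ = 0.2192 the Black–Scholes value reproduces the quote:
σ√T = 0.2192·√2.3295 = 0.334558
d₁ = (ln(S/K) + (r+σ²/2)T) / (σ√T) = (ln(169.68/175.61) + (0.0525+0.2192²/2)·2.3295) / 0.334558 = (-0.034351 + 0.178263) / 0.334558 = 0.430155
d₂ = d₁ − σ√T = 0.430155 − 0.334558 = 0.095597
e^{−rT} = 0.884884
N(d₁) = 0.666459,  N(d₂) = 0.538080
V = S·N(d₁) − K·e^{−rT}·N(d₂) = 113.084711 − 83.614609 = 29.470102 (the quoted price), and the Black–Scholes price is strictly increasing in σ, so σ is unique

sigma = 0.2192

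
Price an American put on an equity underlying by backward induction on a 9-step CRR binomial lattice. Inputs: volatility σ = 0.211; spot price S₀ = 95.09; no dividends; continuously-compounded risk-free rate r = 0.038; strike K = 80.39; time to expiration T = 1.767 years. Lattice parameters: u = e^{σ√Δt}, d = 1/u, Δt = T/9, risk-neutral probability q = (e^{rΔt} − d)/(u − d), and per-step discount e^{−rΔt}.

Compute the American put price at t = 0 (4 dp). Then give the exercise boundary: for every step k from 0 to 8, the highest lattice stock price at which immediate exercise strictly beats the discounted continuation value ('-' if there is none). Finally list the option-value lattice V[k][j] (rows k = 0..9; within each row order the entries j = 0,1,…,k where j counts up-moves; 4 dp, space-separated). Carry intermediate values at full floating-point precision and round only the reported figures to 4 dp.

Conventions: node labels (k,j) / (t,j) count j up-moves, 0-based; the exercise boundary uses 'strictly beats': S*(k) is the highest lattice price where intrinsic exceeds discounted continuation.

price = 2.9282
boundary = - - - - - 59.5823 65.4215 59.5823 65.4215
tree:
2.9282
4.6097 1.3974
7.0704 2.3743 0.5036
10.5192 3.9461 0.9382 0.1044
15.1028 6.3833 1.7230 0.2175 0.0000
20.8077 9.9842 3.1068 0.4534 0.0000 0.0000
26.1258 14.9685 5.4655 0.9450 0.0000 0.0000 0.0000
30.9692 20.8077 9.2867 1.9697 0.0000 0.0000 0.0000 0.0000
35.3802 26.1258 14.9685 4.1054 0.0000 0.0000 0.0000 0.0000 0.0000
39.3976 30.9692 20.8077 8.5570 0.0000 0.0000 0.0000 0.0000 0.0000 0.0000

Δt=0.19633, u=1.09800, d=0.91074, q=0.51663, disc=e^(-rΔt)=0.99257
k=9 terminal: V=max(K-S,0) → 39.3976 30.9692 20.8077 8.5570 0.0000 0.0000 0.0000 0.0000 0.0000 0.0000
k=8: j=0 S=45.0098 intr=35.3802 cont=34.7827 V=35.3802[EX]; j=1 S=54.2642 intr=26.1258 cont=25.5282 V=26.1258[EX]; j=2 S=65.4215 intr=14.9685 cont=14.3709 V=14.9685[EX]; j=3 S=78.8729 intr=1.5171 cont=4.1054 V=4.1054[hold]; j=4 S=95.0900 intr=0.0000 cont=0.0000 V=0.0000[hold]; j=5 S=114.6415 intr=0.0000 cont=0.0000 V=0.0000[hold]; j=6 S=138.2130 intr=0.0000 cont=0.0000 V=0.0000[hold]; j=7 S=166.6311 intr=0.0000 cont=0.0000 V=0.0000[hold]; j=8 S=200.8922 intr=0.0000 cont=0.0000 V=0.0000[hold]  S*(8)=65.4215
k=7: j=0 S=49.4208 intr=30.9692 cont=30.3716 V=30.9692[EX]; j=1 S=59.5823 intr=20.8077 cont=20.2102 V=20.8077[EX]; j=2 S=71.8330 intr=8.5570 cont=9.2867 V=9.2867[hold]; j=3 S=86.6027 intr=0.0000 cont=1.9697 V=1.9697[hold]; j=4 S=104.4091 intr=0.0000 cont=0.0000 V=0.0000[hold]; j=5 S=125.8767 intr=0.0000 cont=0.0000 V=0.0000[hold]; j=6 S=151.7583 intr=0.0000 cont=0.0000 V=0.0000[hold]; j=7 S=182.9614 intr=0.0000 cont=0.0000 V=0.0000[hold]  S*(7)=59.5823
k=6: j=0 S=54.2642 intr=26.1258 cont=25.5282 V=26.1258[EX]; j=1 S=65.4215 intr=14.9685 cont=14.7451 V=14.9685[EX]; j=2 S=78.8729 intr=1.5171 cont=5.4655 V=5.4655[hold]; j=3 S=95.0900 intr=0.0000 cont=0.9450 V=0.9450[hold]; j=4 S=114.6415 intr=0.0000 cont=0.0000 V=0.0000[hold]; j=5 S=138.2130 intr=0.0000 cont=0.0000 V=0.0000[hold]; j=6 S=166.6311 intr=0.0000 cont=0.0000 V=0.0000[hold]  S*(6)=65.4215
k=5: j=0 S=59.5823 intr=20.8077 cont=20.2102 V=20.8077[EX]; j=1 S=71.8330 intr=8.5570 cont=9.9842 V=9.9842[hold]; j=2 S=86.6027 intr=0.0000 cont=3.1068 V=3.1068[hold]; j=3 S=104.4091 intr=0.0000 cont=0.4534 V=0.4534[hold]; j=4 S=125.8767 intr=0.0000 cont=0.0000 V=0.0000[hold]; j=5 S=151.7583 intr=0.0000 cont=0.0000 V=0.0000[hold]  S*(5)=59.5823
k=4: j=0 S=65.4215 intr=14.9685 cont=15.1028 V=15.1028[hold]; j=1 S=78.8729 intr=1.5171 cont=6.3833 V=6.3833[hold]; j=2 S=95.0900 intr=0.0000 cont=1.7230 V=1.7230[hold]; j=3 S=114.6415 intr=0.0000 cont=0.2175 V=0.2175[hold]; j=4 S=138.2130 intr=0.0000 cont=0.0000 V=0.0000[hold]  S*(4)=-
k=3: j=0 S=71.8330 intr=8.5570 cont=10.5192 V=10.5192[hold]; j=1 S=86.6027 intr=0.0000 cont=3.9461 V=3.9461[hold]; j=2 S=104.4091 intr=0.0000 cont=0.9382 V=0.9382[hold]; j=3 S=125.8767 intr=0.0000 cont=0.1044 V=0.1044[hold]  S*(3)=-
k=2: j=0 S=78.8729 intr=1.5171 cont=7.0704 V=7.0704[hold]; j=1 S=95.0900 intr=0.0000 cont=2.3743 V=2.3743[hold]; j=2 S=114.6415 intr=0.0000 cont=0.5036 V=0.5036[hold]  S*(2)=-
k=1: j=0 S=86.6027 intr=0.0000 cont=4.6097 V=4.6097[hold]; j=1 S=104.4091 intr=0.0000 cont=1.3974 V=1.3974[hold]  S*(1)=-
k=0: j=0 S=95.0900 intr=0.0000 cont=2.9282 V=2.9282[hold]  S*(0)=-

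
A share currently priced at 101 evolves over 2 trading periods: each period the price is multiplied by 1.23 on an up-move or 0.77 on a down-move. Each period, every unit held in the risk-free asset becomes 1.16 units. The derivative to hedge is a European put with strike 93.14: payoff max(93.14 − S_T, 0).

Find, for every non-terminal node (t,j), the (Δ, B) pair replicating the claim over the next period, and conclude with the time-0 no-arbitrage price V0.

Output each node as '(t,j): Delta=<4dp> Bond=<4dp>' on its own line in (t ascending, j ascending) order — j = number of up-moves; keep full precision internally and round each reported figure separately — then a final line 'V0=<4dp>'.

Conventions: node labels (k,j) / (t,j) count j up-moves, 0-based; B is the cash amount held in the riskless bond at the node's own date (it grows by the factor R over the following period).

No-arbitrage ⇒ martingale measure with p* = (R−d)/(u−d) = 0.8478.
Expiry values: V(2,0)=33.2571, V(2,1)=0.0000, V(2,2)=0.0000
Node (1,0) S=77.7700: V=(p*·0.0000+(1−p*)·33.2571)/1.16=4.3628; Δ=(0.0000−33.2571)/(95.6571−59.8829)=-0.9296; B=V−Δ·S=76.6609
Node (1,1) S=124.2300: V=(p*·0.0000+(1−p*)·0.0000)/1.16=0.0000; Δ=(0.0000−0.0000)/(152.8029−95.6571)=0.0000; B=V−Δ·S=0.0000
Node (0,0) S=101.0000: V=(p*·0.0000+(1−p*)·4.3628)/1.16=0.5723; Δ=(0.0000−4.3628)/(124.2300−77.7700)=-0.0939; B=V−Δ·S=10.0567
Sanity check at the root: Δ(0,0)·S0 + B(0,0) reproduces V0 = 0.5723.

(0,0): Delta=-0.0939 Bond=10.0567
(1,0): Delta=-0.9296 Bond=76.6609
(1,1): Delta=0.0000 Bond=0.0000
V0=0.5723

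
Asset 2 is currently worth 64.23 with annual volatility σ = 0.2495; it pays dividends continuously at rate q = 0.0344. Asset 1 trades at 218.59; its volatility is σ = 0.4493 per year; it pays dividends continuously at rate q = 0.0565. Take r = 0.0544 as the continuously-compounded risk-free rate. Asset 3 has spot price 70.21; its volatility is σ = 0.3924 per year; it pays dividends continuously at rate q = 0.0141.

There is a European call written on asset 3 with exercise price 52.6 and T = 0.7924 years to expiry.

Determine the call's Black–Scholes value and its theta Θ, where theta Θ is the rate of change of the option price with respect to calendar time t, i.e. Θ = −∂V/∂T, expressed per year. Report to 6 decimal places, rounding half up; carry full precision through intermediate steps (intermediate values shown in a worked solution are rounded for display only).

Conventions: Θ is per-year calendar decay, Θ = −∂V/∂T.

σ√T = 0.3924·√0.7924 = 0.349302
d₁ = (ln(S/K) + (r−q+σ²/2)T) / (σ√T) = (ln(70.21/52.6) + (0.0544−0.0141+0.3924²/2)·0.7924) / 0.349302 = (0.288775 + 0.092940) / 0.349302 = 1.092791
d₂ = d₁ − σ√T = 1.092791 − 0.349302 = 0.743489
e^{−rT} = 0.957809
e^{−qT} = 0.988889
N(d₁) = 0.862757,  N(d₂) = 0.771407
Call price V = S·e^{−qT}·N(d₁) − K·e^{−rT}·N(d₂) = 59.901170 − 38.864090 = 21.037080
φ(d₁) = (1/√(2π))·e^{−d₁²/2} = 0.219581
Θ = −S·e^{−qT}·φ(d₁)·σ/(2√T) + q·S·e^{−qT}·N(d₁) − r·K·e^{−rT}·N(d₂) = −3.360221 + 0.844606 − 2.114207 = -4.629821

price = 21.037080
Θ = -4.629821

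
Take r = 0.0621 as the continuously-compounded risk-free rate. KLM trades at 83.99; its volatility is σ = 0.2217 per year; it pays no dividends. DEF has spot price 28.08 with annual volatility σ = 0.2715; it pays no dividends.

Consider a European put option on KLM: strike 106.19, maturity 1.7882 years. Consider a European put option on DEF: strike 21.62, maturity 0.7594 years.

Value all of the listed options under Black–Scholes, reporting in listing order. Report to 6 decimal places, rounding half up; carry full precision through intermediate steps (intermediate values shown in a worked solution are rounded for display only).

[KLM put K=106.19]
σ√T = 0.2217·√1.7882 = 0.296465
d₁ = (ln(S/K) + (r+σ²/2)T) / (σ√T) = (ln(83.99/106.19) + (0.0621+0.2217²/2)·1.7882) / 0.296465 = (-0.234532 + 0.154993) / 0.296465 = -0.268292
d₂ = d₁ − σ√T = -0.268292 − 0.296465 = -0.564757
e^{−rT} = 0.894896
N(−d₁) = 0.605763,  N(−d₂) = 0.713880
price = K·e^{−rT}·N(−d₂) − S·N(−d₁) = 67.839387 − 50.878002 = 16.961385
[DEF put K=21.62]
σ√T = 0.2715·√0.7594 = 0.236595
d₁ = (ln(S/K) + (r+σ²/2)T) / (σ√T) = (ln(28.08/21.62) + (0.0621+0.2715²/2)·0.7594) / 0.236595 = (0.261439 + 0.075147) / 0.236595 = 1.422627
d₂ = d₁ − σ√T = 1.422627 − 0.236595 = 1.186032
e^{−rT} = 0.953936
N(−d₁) = 0.077422,  N(−d₂) = 0.117805
price = K·e^{−rT}·N(−d₂) − S·N(−d₁) = 2.429618 − 2.174015 = 0.255603

price(KLM put K=106.19) = 16.961385
price(DEF put K=21.62) = 0.255603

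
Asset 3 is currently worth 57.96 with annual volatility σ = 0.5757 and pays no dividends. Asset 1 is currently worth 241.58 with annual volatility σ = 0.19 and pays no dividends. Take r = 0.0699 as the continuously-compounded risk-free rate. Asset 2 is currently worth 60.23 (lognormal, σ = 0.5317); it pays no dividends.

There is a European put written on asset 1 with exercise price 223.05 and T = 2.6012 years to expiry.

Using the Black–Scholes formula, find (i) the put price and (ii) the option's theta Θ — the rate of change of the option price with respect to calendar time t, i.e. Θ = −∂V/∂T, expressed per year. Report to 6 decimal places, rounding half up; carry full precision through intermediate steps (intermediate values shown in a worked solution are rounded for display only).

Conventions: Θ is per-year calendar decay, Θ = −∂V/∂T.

price = 7.044485
Θ = -0.276052

σ√T = 0.19·√2.6012 = 0.306436
d₁ = (ln(S/K) + (r+σ²/2)T) / (σ√T) = (ln(241.58/223.05) + (0.0699+0.19²/2)·2.6012) / 0.306436 = (0.079805 + 0.228776) / 0.306436 = 1.006996
d₂ = d₁ − σ√T = 1.006996 − 0.306436 = 0.700559
e^{−rT} = 0.833748
N(−d₁) = 0.156968,  N(−d₂) = 0.241789
Put price V = K·e^{−rT}·N(−d₂) − S·N(−d₁) = 44.964909 − 37.920424 = 7.044485
φ(d₁) = (1/√(2π))·e^{−d₁²/2} = 0.240278
Θ = −S·φ(d₁)·σ/(2√T) + r·K·e^{−rT}·N(−d₂) = −3.419099 + 3.143047 = -0.276052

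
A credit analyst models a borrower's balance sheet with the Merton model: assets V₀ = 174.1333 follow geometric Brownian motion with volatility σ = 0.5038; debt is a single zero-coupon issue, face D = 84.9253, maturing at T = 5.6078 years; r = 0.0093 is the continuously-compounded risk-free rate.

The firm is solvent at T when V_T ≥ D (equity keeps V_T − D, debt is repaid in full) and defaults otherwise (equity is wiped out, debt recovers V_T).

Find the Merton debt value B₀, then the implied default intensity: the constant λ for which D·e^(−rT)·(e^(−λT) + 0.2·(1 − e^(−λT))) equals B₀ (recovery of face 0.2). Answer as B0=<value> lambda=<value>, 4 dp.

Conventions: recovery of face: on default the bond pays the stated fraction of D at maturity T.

B0=60.5316 lambda=0.0665

Work the structural quantities from V₀ = 174.1333 against face 84.9253:
d₁ = [ln(V₀/D) + (r + σ²/2)T] / (σ√T)
   = [ln(174.1333/84.9253) + (0.0093 + 0.5·0.5038²)·5.6078] / (0.5038·√5.6078)
   = [0.718049 + 0.763823] / 1.193038 = 1.242099
d₂ = d₁ − σ√T = 1.242099 − 1.193038 = 0.049061
N(d₁) = 0.892900,  N(d₂) = 0.519565,  e^(−rT) = 0.949184
E₀ = V₀·N(d₁) − D·e^(−rT)·N(d₂)
   = 174.1333·0.892900 − 84.9253·0.949184·0.519565 = 113.601660
B₀ = V₀ − E₀ = 174.1333 − 113.601660 = 60.531640
e^(−λT) = (B₀·e^(rT)/D − 0.2)/(1 − 0.2) = (60.5316·1.053536/84.9253 − 0.2)/0.8 = 0.68865206
λ = −ln(0.68865206)/5.6078 = 0.066518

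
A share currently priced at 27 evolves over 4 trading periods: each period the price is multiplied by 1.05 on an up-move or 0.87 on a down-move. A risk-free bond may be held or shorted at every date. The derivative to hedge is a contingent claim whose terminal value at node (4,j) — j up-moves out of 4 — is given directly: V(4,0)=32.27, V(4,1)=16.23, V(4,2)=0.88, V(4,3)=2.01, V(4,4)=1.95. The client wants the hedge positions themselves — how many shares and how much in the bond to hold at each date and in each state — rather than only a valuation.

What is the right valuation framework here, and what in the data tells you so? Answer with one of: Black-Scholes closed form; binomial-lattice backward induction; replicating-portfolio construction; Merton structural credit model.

Key observation: since the answer must list Δ and B at each node of the 1.05/0.87 lattice on 27, the replicating-portfolio method — solving the two-state system at every node — is the one that applies.

framework: replicating-portfolio construction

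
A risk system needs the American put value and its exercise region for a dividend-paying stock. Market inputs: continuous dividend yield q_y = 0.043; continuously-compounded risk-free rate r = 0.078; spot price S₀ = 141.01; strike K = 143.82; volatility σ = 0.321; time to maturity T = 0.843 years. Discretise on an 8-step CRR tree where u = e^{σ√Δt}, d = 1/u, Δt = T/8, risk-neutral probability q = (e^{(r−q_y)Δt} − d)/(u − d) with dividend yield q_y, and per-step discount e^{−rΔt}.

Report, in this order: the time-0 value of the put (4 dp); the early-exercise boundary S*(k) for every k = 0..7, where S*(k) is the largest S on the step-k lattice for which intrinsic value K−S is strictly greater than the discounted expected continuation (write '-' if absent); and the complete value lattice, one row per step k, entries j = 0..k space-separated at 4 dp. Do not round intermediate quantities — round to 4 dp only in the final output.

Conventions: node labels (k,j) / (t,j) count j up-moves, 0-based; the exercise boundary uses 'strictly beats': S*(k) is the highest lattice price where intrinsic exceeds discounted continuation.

Δt=0.10537  u=1.10982  d=0.90104  q=0.49167  discount=0.99181
step 8 (expiry): payoffs max(K−S,0) = 82.5544 68.3585 50.8734 29.3368 2.8100 0.0000 0.0000 0.0000 0.0000
step 7: (k=7,j=0): S=67.9941, K−S=75.8259, hold=74.9561 ⇒ V=75.8259 exercise | (k=7,j=1): S=83.7489, K−S=60.0711, hold=59.2724 ⇒ V=60.0711 exercise | (k=7,j=2): S=103.1544, K−S=40.6656, hold=39.9547 ⇒ V=40.6656 exercise | (k=7,j=3): S=127.0562, K−S=16.7638, hold=16.1610 ⇒ V=16.7638 exercise | (k=7,j=4): S=156.4963, K−S=0.0000, hold=1.4167 ⇒ V=1.4167 continue | (k=7,j=5): S=192.7579, K−S=0.0000, hold=0.0000 ⇒ V=0.0000 continue | (k=7,j=6): S=237.4218, K−S=0.0000, hold=0.0000 ⇒ V=0.0000 continue | (k=7,j=7): S=292.4346, K−S=0.0000, hold=0.0000 ⇒ V=0.0000 continue  boundary S*=127.0562
step 6: (k=6,j=0): S=75.4615, K−S=68.3585, hold=67.5224 ⇒ V=68.3585 exercise | (k=6,j=1): S=92.9466, K−S=50.8734, hold=50.1164 ⇒ V=50.8734 exercise | (k=6,j=2): S=114.4832, K−S=29.3368, hold=28.6771 ⇒ V=29.3368 exercise | (k=6,j=3): S=141.0100, K−S=2.8100, hold=9.1426 ⇒ V=9.1426 continue | (k=6,j=4): S=173.6833, K−S=0.0000, hold=0.7143 ⇒ V=0.7143 continue | (k=6,j=5): S=213.9274, K−S=0.0000, hold=0.0000 ⇒ V=0.0000 continue | (k=6,j=6): S=263.4964, K−S=0.0000, hold=0.0000 ⇒ V=0.0000 continue  boundary S*=114.4832
step 5: (k=5,j=0): S=83.7489, K−S=60.0711, hold=59.2724 ⇒ V=60.0711 exercise | (k=5,j=1): S=103.1544, K−S=40.6656, hold=39.9547 ⇒ V=40.6656 exercise | (k=5,j=2): S=127.0562, K−S=16.7638, hold=19.2491 ⇒ V=19.2491 continue | (k=5,j=3): S=156.4963, K−S=0.0000, hold=4.9577 ⇒ V=4.9577 continue | (k=5,j=4): S=192.7579, K−S=0.0000, hold=0.3601 ⇒ V=0.3601 continue | (k=5,j=5): S=237.4218, K−S=0.0000, hold=0.0000 ⇒ V=0.0000 continue  boundary S*=103.1544
step 4: (k=4,j=0): S=92.9466, K−S=50.8734, hold=50.1164 ⇒ V=50.8734 exercise | (k=4,j=1): S=114.4832, K−S=29.3368, hold=29.8891 ⇒ V=29.8891 continue | (k=4,j=2): S=141.0100, K−S=2.8100, hold=12.1224 ⇒ V=12.1224 continue | (k=4,j=3): S=173.6833, K−S=0.0000, hold=2.6751 ⇒ V=2.6751 continue | (k=4,j=4): S=213.9274, K−S=0.0000, hold=0.1816 ⇒ V=0.1816 continue  boundary S*=92.9466
step 3: (k=3,j=0): S=103.1544, K−S=40.6656, hold=40.2240 ⇒ V=40.6656 exercise | (k=3,j=1): S=127.0562, K−S=16.7638, hold=20.9805 ⇒ V=20.9805 continue | (k=3,j=2): S=156.4963, K−S=0.0000, hold=7.4162 ⇒ V=7.4162 continue | (k=3,j=3): S=192.7579, K−S=0.0000, hold=1.4373 ⇒ V=1.4373 continue  boundary S*=103.1544
step 2: (k=2,j=0): S=114.4832, K−S=29.3368, hold=30.7334 ⇒ V=30.7334 continue | (k=2,j=1): S=141.0100, K−S=2.8100, hold=14.1942 ⇒ V=14.1942 continue | (k=2,j=2): S=173.6833, K−S=0.0000, hold=4.4399 ⇒ V=4.4399 continue  boundary S*=-
step 1: (k=1,j=0): S=127.0562, K−S=16.7638, hold=22.4166 ⇒ V=22.4166 continue | (k=1,j=1): S=156.4963, K−S=0.0000, hold=9.3214 ⇒ V=9.3214 continue  boundary S*=-
step 0: (k=0,j=0): S=141.0100, K−S=2.8100, hold=15.8473 ⇒ V=15.8473 continue  boundary S*=-

price = 15.8473
boundary = - - - 103.1544 92.9466 103.1544 114.4832 127.0562
tree:
15.8473
22.4166 9.3214
30.7334 14.1942 4.4399
40.6656 20.9805 7.4162 1.4373
50.8734 29.8891 12.1224 2.6751 0.1816
60.0711 40.6656 19.2491 4.9577 0.3601 0.0000
68.3585 50.8734 29.3368 9.1426 0.7143 0.0000 0.0000
75.8259 60.0711 40.6656 16.7638 1.4167 0.0000 0.0000 0.0000
82.5544 68.3585 50.8734 29.3368 2.8100 0.0000 0.0000 0.0000 0.0000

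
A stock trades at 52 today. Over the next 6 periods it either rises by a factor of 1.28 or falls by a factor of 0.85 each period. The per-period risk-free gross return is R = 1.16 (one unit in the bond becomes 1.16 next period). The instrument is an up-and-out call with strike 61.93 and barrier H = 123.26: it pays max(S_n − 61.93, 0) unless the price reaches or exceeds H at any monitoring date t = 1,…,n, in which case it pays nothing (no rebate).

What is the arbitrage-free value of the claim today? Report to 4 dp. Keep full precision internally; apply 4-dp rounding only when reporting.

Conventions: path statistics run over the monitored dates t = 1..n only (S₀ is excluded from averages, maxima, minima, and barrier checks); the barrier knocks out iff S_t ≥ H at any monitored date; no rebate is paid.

No-arbitrage gives p* = (R−d)/(u−d) = 0.7209: enumerate every path, weight its payoff by its p*-probability, and discount by R^6.
Enumerate all 2^6 = 64 price paths (U = up ×1.28, D = down ×0.85); each path with k up-moves has probability p*^k·(1−p*)^(6−k).
DDDDDD: M=44.2000, payoff=0.0000, prob=0.000472
UDDDDD: M=66.5600, payoff=0.0000, prob=0.001220
DUDDDD: M=56.5760, payoff=0.0000, prob=0.001220
UUDDDD: M=85.1968, payoff=0.0000, prob=0.003152
DDUDDD: M=48.0896, payoff=0.0000, prob=0.001220
UDUDDD: M=72.4173, payoff=0.0000, prob=0.003152
DUUDDD: M=72.4173, payoff=0.0000, prob=0.003152
UUUDDD: M=109.0519, payoff=5.0415, prob=0.008144
DDDUDD: M=44.2000, payoff=0.0000, prob=0.001220
UDDUDD: M=66.5600, payoff=0.0000, prob=0.003152
DUDUDD: M=61.5547, payoff=0.0000, prob=0.003152
UUDUDD: M=92.6941, payoff=5.0415, prob=0.008144
DDUUDD: M=61.5547, payoff=0.0000, prob=0.003152
UDUUDD: M=92.6941, payoff=5.0415, prob=0.008144
DUUUDD: M=92.6941, payoff=5.0415, prob=0.008144
UUUUDD: M=139.5864, payoff=0.0000, prob=0.021038
DDDDUD: M=44.2000, payoff=0.0000, prob=0.001220
UDDDUD: M=66.5600, payoff=0.0000, prob=0.003152
DUDDUD: M=56.5760, payoff=0.0000, prob=0.003152
UUDDUD: M=85.1968, payoff=5.0415, prob=0.008144
DDUDUD: M=52.3215, payoff=0.0000, prob=0.003152
UDUDUD: M=78.7900, payoff=5.0415, prob=0.008144
DUUDUD: M=78.7900, payoff=5.0415, prob=0.008144
UUUDUD: M=118.6485, payoff=38.9212, prob=0.021038
DDDUUD: M=52.3215, payoff=0.0000, prob=0.003152
UDDUUD: M=78.7900, payoff=5.0415, prob=0.008144
DUDUUD: M=78.7900, payoff=5.0415, prob=0.008144
UUDUUD: M=118.6485, payoff=38.9212, prob=0.021038
DDUUUD: M=78.7900, payoff=5.0415, prob=0.008144
UDUUUD: M=118.6485, payoff=38.9212, prob=0.021038
DUUUUD: M=118.6485, payoff=38.9212, prob=0.021038
UUUUUD: M=178.6706, payoff=0.0000, prob=0.054347
DDDDDU: M=44.2000, payoff=0.0000, prob=0.001220
UDDDDU: M=66.5600, payoff=0.0000, prob=0.003152
DUDDDU: M=56.5760, payoff=0.0000, prob=0.003152
UUDDDU: M=85.1968, payoff=5.0415, prob=0.008144
DDUDDU: M=48.0896, payoff=0.0000, prob=0.003152
UDUDDU: M=72.4173, payoff=5.0415, prob=0.008144
DUUDDU: M=72.4173, payoff=5.0415, prob=0.008144
UUUDDU: M=109.0519, payoff=38.9212, prob=0.021038
DDDUDU: M=44.4733, payoff=0.0000, prob=0.003152
UDDUDU: M=66.9715, payoff=5.0415, prob=0.008144
DUDUDU: M=66.9715, payoff=5.0415, prob=0.008144
UUDUDU: M=100.8512, payoff=38.9212, prob=0.021038
DDUUDU: M=66.9715, payoff=5.0415, prob=0.008144
UDUUDU: M=100.8512, payoff=38.9212, prob=0.021038
DUUUDU: M=100.8512, payoff=38.9212, prob=0.021038
UUUUDU: M=151.8700, payoff=0.0000, prob=0.054347
DDDDUU: M=44.4733, payoff=0.0000, prob=0.003152
UDDDUU: M=66.9715, payoff=5.0415, prob=0.008144
DUDDUU: M=66.9715, payoff=5.0415, prob=0.008144
UUDDUU: M=100.8512, payoff=38.9212, prob=0.021038
DDUDUU: M=66.9715, payoff=5.0415, prob=0.008144
UDUDUU: M=100.8512, payoff=38.9212, prob=0.021038
DUUDUU: M=100.8512, payoff=38.9212, prob=0.021038
UUUDUU: M=151.8700, payoff=0.0000, prob=0.054347
DDDUUU: M=66.9715, payoff=5.0415, prob=0.008144
UDDUUU: M=100.8512, payoff=38.9212, prob=0.021038
DUDUUU: M=100.8512, payoff=38.9212, prob=0.021038
UUDUUU: M=151.8700, payoff=0.0000, prob=0.054347
DDUUUU: M=100.8512, payoff=38.9212, prob=0.021038
UDUUUU: M=151.8700, payoff=0.0000, prob=0.054347
DUUUUU: M=151.8700, payoff=0.0000, prob=0.054347
UUUUUU: M=228.6984, payoff=0.0000, prob=0.140398
Price = Σ prob·payoff / R^6 = 12.284505 / 2.436396 = 5.0421

price = 5.0421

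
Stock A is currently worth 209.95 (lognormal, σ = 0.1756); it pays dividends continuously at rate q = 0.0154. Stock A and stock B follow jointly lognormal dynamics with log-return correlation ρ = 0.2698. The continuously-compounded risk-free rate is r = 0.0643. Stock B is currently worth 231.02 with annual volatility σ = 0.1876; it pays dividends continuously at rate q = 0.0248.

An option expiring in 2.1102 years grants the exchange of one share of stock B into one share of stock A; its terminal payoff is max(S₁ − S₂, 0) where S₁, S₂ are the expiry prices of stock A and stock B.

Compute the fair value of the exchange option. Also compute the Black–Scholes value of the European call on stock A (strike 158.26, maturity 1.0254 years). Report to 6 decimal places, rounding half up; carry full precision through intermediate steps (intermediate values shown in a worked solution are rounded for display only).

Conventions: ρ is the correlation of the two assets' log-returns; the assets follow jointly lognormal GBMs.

exchange price = 19.520608
price(stock A call K=158.26) = 58.867915

σ_eff = √(σ₁² + σ₂² − 2ρσ₁σ₂) = √(0.1756² + 0.1876² − 2·0.2698·0.1756·0.1876) = 0.219666
d₁ = (ln(S₁/S₂) + (q₂ − q₁ + σ_eff²/2)T) / (σ_eff√T) = (ln(209.95/231.02) + (0.0248 − 0.0154 + 0.024127)·2.1102) / 0.319099 = -0.077991
d₂ = d₁ − σ_eff√T = -0.077991 − 0.319099 = -0.397090
N(d₁) = 0.468918,  N(d₂) = 0.345650
V = S₁·e^{−q₁T}·N(d₁) − S₂·e^{−q₂T}·N(d₂) = 95.301343 − 75.780735 = 19.520608
[vanilla: stock A call K=158.26]
σ√T = 0.1756·√1.0254 = 0.177816
d₁ = (ln(S/K) + (r−q+σ²/2)T) / (σ√T) = (ln(209.95/158.26) + (0.0643−0.0154+0.1756²/2)·1.0254) / 0.177816 = (0.282630 + 0.065951) / 0.177816 = 1.960348
d₂ = d₁ − σ√T = 1.960348 − 0.177816 = 1.782532
e^{−rT} = 0.936193
e^{−qT} = 0.984333
N(d₁) = 0.975022,  N(d₂) = 0.962669
price = S·e^{−qT}·N(d₁) − K·e^{−rT}·N(d₂) = 201.498805 − 142.630890 = 58.867915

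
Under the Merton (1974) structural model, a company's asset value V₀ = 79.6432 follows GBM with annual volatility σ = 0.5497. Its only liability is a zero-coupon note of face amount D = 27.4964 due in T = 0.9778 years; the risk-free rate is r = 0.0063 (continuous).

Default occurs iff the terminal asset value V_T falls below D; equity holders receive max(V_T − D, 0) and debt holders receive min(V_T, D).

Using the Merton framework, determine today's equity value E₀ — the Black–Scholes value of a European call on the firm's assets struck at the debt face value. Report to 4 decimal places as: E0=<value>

E0=52.5436

Equity is a call on the firm's assets struck at D = 27.4964:
d₁ = [ln(V₀/D) + (r + σ²/2)T] / (σ√T)
   = [ln(79.6432/27.4964) + (0.0063 + 0.5·0.5497²)·0.9778] / (0.5497·√0.9778)
   = [1.063502 + 0.153891] / 0.543564 = 2.239649
d₂ = d₁ − σ√T = 2.239649 − 0.543564 = 1.696085
N(d₁) = 0.987443,  N(d₂) = 0.955065,  e^(−rT) = 0.993859
E₀ = V₀·N(d₁) − D·e^(−rT)·N(d₂)
   = 79.6432·0.987443 − 27.4964·0.993859·0.955065 = 52.543553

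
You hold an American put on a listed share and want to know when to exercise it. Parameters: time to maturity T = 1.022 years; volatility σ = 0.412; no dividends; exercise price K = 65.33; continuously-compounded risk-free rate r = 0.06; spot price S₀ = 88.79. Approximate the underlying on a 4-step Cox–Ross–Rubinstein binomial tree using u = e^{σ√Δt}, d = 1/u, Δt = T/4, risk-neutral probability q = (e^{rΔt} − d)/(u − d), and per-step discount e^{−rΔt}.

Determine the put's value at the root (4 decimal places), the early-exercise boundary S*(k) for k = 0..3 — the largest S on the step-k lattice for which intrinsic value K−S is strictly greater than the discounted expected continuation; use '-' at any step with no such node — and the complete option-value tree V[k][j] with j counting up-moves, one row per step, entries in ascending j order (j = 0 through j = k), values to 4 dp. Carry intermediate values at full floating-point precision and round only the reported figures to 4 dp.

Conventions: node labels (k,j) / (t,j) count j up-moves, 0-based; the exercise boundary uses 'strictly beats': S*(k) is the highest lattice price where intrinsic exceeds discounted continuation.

Δt=0.25550, u=1.23153, d=0.81200, q=0.48495, disc=e^(-rΔt)=0.98479
k=4 terminal: V=max(K-S,0) → 26.7297 6.7867 0.0000 0.0000 0.0000
k=3: j=0 S=47.5372 intr=17.7928 cont=16.7989 V=17.7928[EX]; j=1 S=72.0976 intr=0.0000 cont=3.4423 V=3.4423[hold]; j=2 S=109.3472 intr=0.0000 cont=0.0000 V=0.0000[hold]; j=3 S=165.8419 intr=0.0000 cont=0.0000 V=0.0000[hold]  S*(3)=47.5372
k=2: j=0 S=58.5433 intr=6.7867 cont=10.6688 V=10.6688[hold]; j=1 S=88.7900 intr=0.0000 cont=1.7460 V=1.7460[hold]; j=2 S=134.6638 intr=0.0000 cont=0.0000 V=0.0000[hold]  S*(2)=-
k=1: j=0 S=72.0976 intr=0.0000 cont=6.2452 V=6.2452[hold]; j=1 S=109.3472 intr=0.0000 cont=0.8856 V=0.8856[hold]  S*(1)=-
k=0: j=0 S=88.7900 intr=0.0000 cont=3.5906 V=3.5906[hold]  S*(0)=-

price = 3.5906
boundary = - - - 47.5372
tree:
3.5906
6.2452 0.8856
10.6688 1.7460 0.0000
17.7928 3.4423 0.0000 0.0000
26.7297 6.7867 0.0000 0.0000 0.0000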